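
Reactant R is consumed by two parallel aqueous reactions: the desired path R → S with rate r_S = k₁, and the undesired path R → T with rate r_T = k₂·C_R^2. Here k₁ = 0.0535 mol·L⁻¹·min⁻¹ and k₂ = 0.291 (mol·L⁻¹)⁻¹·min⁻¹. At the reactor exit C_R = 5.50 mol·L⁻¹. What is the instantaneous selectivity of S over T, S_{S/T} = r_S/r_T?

0.00608

S_{S/T} = r_S/r_T = (k₁)/(k₂·C_R^2) = (k₁/k₂)·C_R^-2.
= (0.0535) / (0.291×5.500^2) = 0.05350/8.803 = 0.00608.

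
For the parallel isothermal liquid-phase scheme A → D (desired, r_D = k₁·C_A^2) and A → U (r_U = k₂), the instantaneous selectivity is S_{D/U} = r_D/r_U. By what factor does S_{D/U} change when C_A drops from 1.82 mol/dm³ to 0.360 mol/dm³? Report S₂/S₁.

0.0391

S_{D/U} = (k₁/k₂)·C_A^2, so S₂/S₁ = (C_{A,2}/C_{A,1})^2.
= (0.360/1.82)^2 = (0.1978)^2 = 0.0391.
Selectivity toward D falls as C_A falls — high-concentration operation is favoured.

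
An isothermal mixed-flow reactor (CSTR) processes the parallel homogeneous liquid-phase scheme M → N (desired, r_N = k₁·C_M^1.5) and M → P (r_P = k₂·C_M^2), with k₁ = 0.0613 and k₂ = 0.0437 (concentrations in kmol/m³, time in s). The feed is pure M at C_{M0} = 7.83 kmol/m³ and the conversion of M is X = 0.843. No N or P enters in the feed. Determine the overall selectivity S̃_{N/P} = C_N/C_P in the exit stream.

1.27

Exit C_M = C_{M0}(1−X) = 7.83×0.157 = 1.229 kmol/m³.
A CSTR operates uniformly at the exit composition, giving r_N = 0.08355 and r_P = 0.06604 (each k·C_M^n at C_M = 1.229).
Overall selectivity = C_N/C_P = r_Nτ/(r_Pτ) = r_N/r_P = 1.27.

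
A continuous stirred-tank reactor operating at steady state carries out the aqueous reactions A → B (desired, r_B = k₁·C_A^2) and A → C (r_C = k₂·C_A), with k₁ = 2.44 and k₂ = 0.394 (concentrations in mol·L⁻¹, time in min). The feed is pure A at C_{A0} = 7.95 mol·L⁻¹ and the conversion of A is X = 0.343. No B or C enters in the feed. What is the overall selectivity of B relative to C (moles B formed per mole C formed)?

32.3

Exit C_A = C_{A0}(1−X) = 7.95×0.657 = 5.223 mol·L⁻¹.
Rates in a CSTR are evaluated at the outlet concentration: r_B = 2.44×5.223^2 = 66.57, r_C = 0.394×5.223 = 2.058.
Overall selectivity = C_B/C_C = r_Bτ/(r_Cτ) = r_B/r_C = 32.3.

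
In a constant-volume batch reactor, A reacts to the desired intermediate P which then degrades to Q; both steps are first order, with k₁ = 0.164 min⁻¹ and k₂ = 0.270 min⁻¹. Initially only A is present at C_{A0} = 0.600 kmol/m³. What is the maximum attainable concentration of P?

Evaluating C_P at t_opt = ln(k₂/k₁)/(k₂−k₁) gives C_{P,max}/C_{A0} = (k₁/k₂)^[k₂/(k₂−k₁)].
= (0.164/0.270)^(0.270/(0.270−0.164)) = (0.6074)^(2.547) = 0.2809.
C_{P,max} = 0.2809×0.600 = 0.169 kmol/m³.

0.169 kmol/m³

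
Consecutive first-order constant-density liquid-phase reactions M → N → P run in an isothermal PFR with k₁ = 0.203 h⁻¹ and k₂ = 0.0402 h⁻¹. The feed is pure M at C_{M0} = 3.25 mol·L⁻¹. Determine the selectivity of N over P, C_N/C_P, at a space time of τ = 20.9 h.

For first-order series with pure M initially, C_N(τ) = k₁C_{M0}/(k₂−k₁)·(e^(−k₁τ) − e^(−k₂τ)).
e^(−k₁τ) = e^(−0.203×20.9) = e^(−4.243) = 0.01437; e^(−k₂τ) = e^(−0.8402) = 0.4316.
C_N = 0.203×3.25/(0.0402−0.203) × (0.01437−0.4316) = (-4.053)×(-0.4173) = 1.691 mol·L⁻¹.
C_M = C_{M0}e^(−k₁τ) = 0.04670 mol·L⁻¹, so C_P = C_{M0}−C_M−C_N = 1.512 mol·L⁻¹; C_N/C_P = 1.12.

1.12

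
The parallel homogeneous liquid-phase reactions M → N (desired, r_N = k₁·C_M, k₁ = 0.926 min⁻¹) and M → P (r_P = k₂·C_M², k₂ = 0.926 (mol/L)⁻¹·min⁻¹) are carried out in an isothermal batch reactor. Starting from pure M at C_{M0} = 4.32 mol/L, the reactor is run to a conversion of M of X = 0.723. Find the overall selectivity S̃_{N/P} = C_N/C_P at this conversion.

0.395

C_M = C_{M0}(1−X) = 1.197 mol/L.
Along a PFR/batch, dC_N/dC_M = −r_N/(r_N+r_P) = −k₁/(k₁+k₂·C_M).
Integrating from C_{M0} to C_M: C_N = (0.926/0.926)·ln[(0.926+0.926·4.32)/(0.926+0.926·1.20)] = 1.000·ln(4.926/2.034) = 0.8845 mol/L.
C_P = (C_{M0}−C_M)−C_N = 2.239 mol/L; S̃_{N/P} = 0.8845/2.239 = 0.395.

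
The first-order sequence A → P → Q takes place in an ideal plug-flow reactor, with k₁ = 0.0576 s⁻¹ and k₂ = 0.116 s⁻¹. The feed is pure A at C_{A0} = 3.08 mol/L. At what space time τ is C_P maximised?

12.0 s

Setting dC_P/dτ = 0 gives τ_opt = ln(k₂/k₁)/(k₂−k₁).
= ln(0.116/0.0576)/(0.116−0.0576) = ln(2.014)/0.05840 = 0.7001/0.05840 = 12.0 s.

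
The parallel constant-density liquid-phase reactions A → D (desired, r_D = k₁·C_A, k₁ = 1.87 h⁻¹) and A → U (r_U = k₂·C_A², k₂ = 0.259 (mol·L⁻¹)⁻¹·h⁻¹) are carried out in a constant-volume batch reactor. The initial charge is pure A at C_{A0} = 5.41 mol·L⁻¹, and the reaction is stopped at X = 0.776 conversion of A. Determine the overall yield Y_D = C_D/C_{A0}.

0.539

C_A = C_{A0}(1−X) = 1.212 mol·L⁻¹.
Along a PFR/batch, dC_D/dC_A = −r_D/(r_D+r_U) = −k₁/(k₁+k₂·C_A).
Integrating from C_{A0} to C_A: C_D = (1.87/0.259)·ln[(1.87+0.259·5.41)/(1.87+0.259·1.21)] = 7.220·ln(3.271/2.184) = 2.917 mol·L⁻¹.
Y_D = C_D/C_{A0} = 2.917/5.41 = 0.539.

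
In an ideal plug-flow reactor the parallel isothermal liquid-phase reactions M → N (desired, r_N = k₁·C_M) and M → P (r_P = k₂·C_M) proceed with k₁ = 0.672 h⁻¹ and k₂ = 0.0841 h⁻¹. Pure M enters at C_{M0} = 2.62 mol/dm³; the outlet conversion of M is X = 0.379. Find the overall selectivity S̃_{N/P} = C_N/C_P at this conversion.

C_M = C_{M0}(1−X) = 1.627 mol/dm³.
Both paths are first order in M, so the instantaneous fraction to N is constant: dC_N/d(−C_M) = k₁/(k₁+k₂) = 0.8888.
C_N = 0.8888·(C_{M0}−C_M) = 0.8888×0.9930 = 0.883 mol/dm³.
C_P = (C_{M0}−C_M)−C_N = 0.1104 mol/dm³; S̃_{N/P} = 0.8825/0.1104 = 7.99.

7.99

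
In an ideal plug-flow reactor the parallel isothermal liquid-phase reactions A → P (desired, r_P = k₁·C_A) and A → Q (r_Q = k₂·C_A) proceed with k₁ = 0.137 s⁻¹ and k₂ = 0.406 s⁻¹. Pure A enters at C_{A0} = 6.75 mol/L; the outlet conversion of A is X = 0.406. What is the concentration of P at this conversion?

0.691 mol/L

C_A = C_{A0}(1−X) = 4.010 mol/L.
Both paths are first order in A, so the instantaneous fraction to P is constant: dC_P/d(−C_A) = k₁/(k₁+k₂) = 0.2523.
C_P = 0.2523·(C_{A0}−C_A) = 0.2523×2.740 = 0.691 mol/L.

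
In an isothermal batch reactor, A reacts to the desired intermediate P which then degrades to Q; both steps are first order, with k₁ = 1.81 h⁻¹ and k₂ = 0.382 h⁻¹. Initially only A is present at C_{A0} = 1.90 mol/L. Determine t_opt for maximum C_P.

Setting dC_P/dt = 0 gives t_opt = ln(k₂/k₁)/(k₂−k₁).
= ln(0.382/1.81)/(0.382−1.81) = ln(0.2110)/-1.428 = -1.556/-1.428 = 1.09 h.

1.09 h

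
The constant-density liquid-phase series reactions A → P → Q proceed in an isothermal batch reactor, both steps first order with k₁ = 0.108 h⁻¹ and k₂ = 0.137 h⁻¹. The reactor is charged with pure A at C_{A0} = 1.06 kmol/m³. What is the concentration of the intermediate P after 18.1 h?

0.228 kmol/m³

Solving the coupled first-order balances gives C_P(t) = [k₁/(k₂−k₁)]·C_{A0}·(e^(−k₁t) − e^(−k₂t)).
e^(−k₁t) = e^(−0.108×18.1) = e^(−1.955) = 0.1416; e^(−k₂t) = e^(−2.480) = 0.08377.
C_P = 0.108×1.06/(0.137−0.108) × (0.1416−0.08377) = 3.948×0.05782 = 0.2283 kmol/m³.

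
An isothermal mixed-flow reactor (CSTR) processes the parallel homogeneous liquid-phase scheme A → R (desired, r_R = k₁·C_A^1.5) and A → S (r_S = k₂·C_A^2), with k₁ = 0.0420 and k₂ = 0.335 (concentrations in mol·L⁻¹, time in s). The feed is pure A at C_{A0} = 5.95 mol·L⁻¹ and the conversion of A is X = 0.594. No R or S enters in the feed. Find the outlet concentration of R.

0.264 mol·L⁻¹

Exit C_A = C_{A0}(1−X) = 5.95×0.406 = 2.416 mol·L⁻¹.
Rates in a CSTR are evaluated at the outlet concentration: r_R = 0.0420×2.416^1.5 = 0.1577, r_S = 0.335×2.416^2 = 1.955.
Fraction of consumed A going to R: r_R/(r_R+r_S) = 0.07464.
C_R = 0.07464·C_{A0}·X = 0.07464×5.95×0.594 = 0.264 mol·L⁻¹.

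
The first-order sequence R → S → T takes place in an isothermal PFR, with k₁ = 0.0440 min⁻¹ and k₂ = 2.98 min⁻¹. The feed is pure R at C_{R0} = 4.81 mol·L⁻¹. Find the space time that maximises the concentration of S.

1.44 min

For first-order series the maximum of C_S occurs at τ_opt = ln(k₂/k₁)/(k₂−k₁).
= ln(2.98/0.0440)/(2.98−0.0440) = ln(67.73)/2.936 = 4.215/2.936 = 1.44 min.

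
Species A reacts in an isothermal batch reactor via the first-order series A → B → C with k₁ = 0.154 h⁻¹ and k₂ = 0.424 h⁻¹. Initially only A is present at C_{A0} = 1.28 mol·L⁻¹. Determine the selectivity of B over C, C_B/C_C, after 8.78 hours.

0.220

The intermediate concentration in a first-order A→B→C sequence is C_B = k₁C_{A0}(e^(−k₁t) − e^(−k₂t))/(k₂−k₁).
e^(−k₁t) = e^(−0.154×8.78) = e^(−1.352) = 0.2587; e^(−k₂t) = e^(−3.723) = 0.02417.
C_B = 0.154×1.28/(0.424−0.154) × (0.2587−0.02417) = 0.7301×0.2345 = 0.1712 mol·L⁻¹.
C_A = C_{A0}e^(−k₁t) = 0.3311 mol·L⁻¹, so C_C = C_{A0}−C_A−C_B = 0.7777 mol·L⁻¹; C_B/C_C = 0.220.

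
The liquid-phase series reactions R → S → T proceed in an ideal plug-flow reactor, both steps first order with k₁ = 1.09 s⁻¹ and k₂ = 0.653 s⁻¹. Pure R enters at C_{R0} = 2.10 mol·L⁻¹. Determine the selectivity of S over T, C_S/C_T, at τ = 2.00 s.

0.798

For first-order series with pure R initially, C_S(τ) = k₁C_{R0}/(k₂−k₁)·(e^(−k₁τ) − e^(−k₂τ)).
e^(−k₁τ) = e^(−1.09×2.00) = e^(−2.180) = 0.1130; e^(−k₂τ) = e^(−1.306) = 0.2709.
C_S = 1.09×2.10/(0.653−1.09) × (0.1130−0.2709) = (-5.238)×(-0.1579) = 0.8269 mol·L⁻¹.
C_R = C_{R0}e^(−k₁τ) = 0.2374 mol·L⁻¹, so C_T = C_{R0}−C_R−C_S = 1.036 mol·L⁻¹; C_S/C_T = 0.798.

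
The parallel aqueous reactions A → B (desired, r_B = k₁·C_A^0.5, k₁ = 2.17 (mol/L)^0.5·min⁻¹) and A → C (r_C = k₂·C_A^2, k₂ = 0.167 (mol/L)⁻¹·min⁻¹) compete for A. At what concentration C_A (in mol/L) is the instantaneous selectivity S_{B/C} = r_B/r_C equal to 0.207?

S_{B/C} = (k₁/k₂)·C_A^-1.5 ⇒ C_A = (S·k₂/k₁)^(1/(-1.5)).
= (0.207×0.167/2.17)^(-0.6667) = (0.01593)^(-0.6667) = 15.8 mol/L.

15.8 mol/L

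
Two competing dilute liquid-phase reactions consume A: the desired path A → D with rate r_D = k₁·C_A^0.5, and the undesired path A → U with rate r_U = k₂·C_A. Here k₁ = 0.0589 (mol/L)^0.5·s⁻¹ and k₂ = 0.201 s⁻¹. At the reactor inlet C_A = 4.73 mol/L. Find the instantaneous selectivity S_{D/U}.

0.135

S_{D/U} = r_D/r_U = (k₁·C_A^0.5)/(k₂·C_A) = (k₁/k₂)·C_A^-0.5.
= (0.0589×4.730^0.5) / (0.201×4.730) = 0.1281/0.9507 = 0.135.
The undesired path is higher order in A, so low C_A (CSTR or dilute feed) favours D.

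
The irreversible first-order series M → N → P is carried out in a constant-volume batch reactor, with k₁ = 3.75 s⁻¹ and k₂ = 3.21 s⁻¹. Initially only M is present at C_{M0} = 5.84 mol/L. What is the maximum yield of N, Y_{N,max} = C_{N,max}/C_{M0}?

At the optimum, C_{N,max}/C_{M0} = (k₁/k₂)^[k₂/(k₂−k₁)].
= (3.75/3.21)^(3.21/(3.21−3.75)) = (1.168)^(-5.944) = 0.3968.

0.397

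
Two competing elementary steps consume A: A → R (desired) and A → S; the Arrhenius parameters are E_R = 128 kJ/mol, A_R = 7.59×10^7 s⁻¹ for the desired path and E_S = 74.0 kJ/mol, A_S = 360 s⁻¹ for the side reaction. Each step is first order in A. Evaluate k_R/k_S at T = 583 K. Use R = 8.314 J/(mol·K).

Since both paths have the same order in A, the concentration cancels and S_{R/S} = k_R/k_S = (A_R/A_S)·exp[(E_S−E_R)/(RT)].
(E_S−E_R)/(RT) = (74.0−128)×10³/(8.314×583) = -54000/4847 = -11.14.
k_R/k_S = (7.59×10^7/360)·exp(-11.14) = 2.108×10^5 × 1.451×10^-5 = 3.06.

3.06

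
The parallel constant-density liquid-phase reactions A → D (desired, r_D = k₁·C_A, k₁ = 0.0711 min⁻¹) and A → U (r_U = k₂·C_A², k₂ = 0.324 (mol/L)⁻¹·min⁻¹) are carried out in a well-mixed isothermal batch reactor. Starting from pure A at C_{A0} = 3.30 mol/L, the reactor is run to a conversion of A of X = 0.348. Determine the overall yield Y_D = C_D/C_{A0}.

C_A = C_{A0}(1−X) = 2.152 mol/L.
Along a PFR/batch, dC_D/dC_A = −r_D/(r_D+r_U) = −k₁/(k₁+k₂·C_A).
Integrating from C_{A0} to C_A: C_D = (0.0711/0.324)·ln[(0.0711+0.324·3.30)/(0.0711+0.324·2.15)] = 0.2194·ln(1.140/0.7682) = 0.08667 mol/L.
Y_D = C_D/C_{A0} = 0.08667/3.30 = 0.0263.

0.0263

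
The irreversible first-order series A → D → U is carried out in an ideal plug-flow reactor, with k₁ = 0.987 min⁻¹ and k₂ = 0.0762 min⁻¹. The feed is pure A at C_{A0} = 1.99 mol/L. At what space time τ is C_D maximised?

For first-order series the maximum of C_D occurs at τ_opt = ln(k₂/k₁)/(k₂−k₁).
= ln(0.0762/0.987)/(0.0762−0.987) = ln(0.07720)/-0.9108 = -2.561/-0.9108 = 2.81 min.

2.81 min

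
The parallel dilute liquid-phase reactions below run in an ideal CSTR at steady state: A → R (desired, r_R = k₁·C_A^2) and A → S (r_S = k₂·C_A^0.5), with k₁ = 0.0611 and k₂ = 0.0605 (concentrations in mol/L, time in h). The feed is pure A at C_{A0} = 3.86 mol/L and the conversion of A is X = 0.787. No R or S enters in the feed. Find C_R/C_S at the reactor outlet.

Exit C_A = C_{A0}(1−X) = 3.86×0.213 = 0.8222 mol/L.
In a CSTR the entire volume is at exit conditions, so r_R = 0.0611×0.8222^2 = 0.04130 and r_S = 0.0605×0.8222^0.5 = 0.05486.
Overall selectivity = C_R/C_S = r_Rτ/(r_Sτ) = r_R/r_S = 0.753.

0.753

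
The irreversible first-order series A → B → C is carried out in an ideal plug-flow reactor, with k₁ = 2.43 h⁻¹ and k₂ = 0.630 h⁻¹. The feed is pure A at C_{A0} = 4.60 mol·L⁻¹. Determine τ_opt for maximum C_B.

0.750 h

Setting dC_B/dτ = 0 gives τ_opt = ln(k₂/k₁)/(k₂−k₁).
= ln(0.630/2.43)/(0.630−2.43) = ln(0.2593)/-1.800 = -1.350/-1.800 = 0.750 h.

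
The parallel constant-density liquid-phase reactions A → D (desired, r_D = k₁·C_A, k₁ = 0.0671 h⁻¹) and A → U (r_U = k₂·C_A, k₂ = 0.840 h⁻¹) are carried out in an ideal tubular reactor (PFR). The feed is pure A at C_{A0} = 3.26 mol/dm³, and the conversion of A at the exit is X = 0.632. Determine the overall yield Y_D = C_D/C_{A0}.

C_A = C_{A0}(1−X) = 1.200 mol/dm³.
Both paths are first order in A, so the instantaneous fraction to D is constant: dC_D/d(−C_A) = k₁/(k₁+k₂) = 0.07397.
C_D = 0.07397·(C_{A0}−C_A) = 0.07397×2.060 = 0.152 mol/dm³.
Y_D = C_D/C_{A0} = 0.1524/3.26 = 0.0468.

0.0468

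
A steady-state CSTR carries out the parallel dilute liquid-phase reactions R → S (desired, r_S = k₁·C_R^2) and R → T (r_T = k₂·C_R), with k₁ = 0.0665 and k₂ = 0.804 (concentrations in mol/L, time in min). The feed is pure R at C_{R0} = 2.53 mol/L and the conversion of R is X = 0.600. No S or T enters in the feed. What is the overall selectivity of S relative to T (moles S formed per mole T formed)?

Exit C_R = C_{R0}(1−X) = 2.53×0.400 = 1.012 mol/L.
In a CSTR the entire volume is at exit conditions, so r_S = 0.0665×1.012^2 = 0.06811 and r_T = 0.804×1.012 = 0.8136.
Overall selectivity = C_S/C_T = r_Sτ/(r_Tτ) = r_S/r_T = 0.0837.

0.0837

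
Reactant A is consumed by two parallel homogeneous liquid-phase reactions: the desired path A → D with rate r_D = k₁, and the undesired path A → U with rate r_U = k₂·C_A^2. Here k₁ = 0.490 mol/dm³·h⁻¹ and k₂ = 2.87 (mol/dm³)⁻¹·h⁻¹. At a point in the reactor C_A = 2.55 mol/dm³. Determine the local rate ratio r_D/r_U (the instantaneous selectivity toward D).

0.0263

S_{D/U} = r_D/r_U = (k₁)/(k₂·C_A^2) = (k₁/k₂)·C_A^-2.
= (0.490) / (2.87×2.550^2) = 0.4900/18.66 = 0.0263.
The undesired path is higher order in A, so low C_A (CSTR or dilute feed) favours D.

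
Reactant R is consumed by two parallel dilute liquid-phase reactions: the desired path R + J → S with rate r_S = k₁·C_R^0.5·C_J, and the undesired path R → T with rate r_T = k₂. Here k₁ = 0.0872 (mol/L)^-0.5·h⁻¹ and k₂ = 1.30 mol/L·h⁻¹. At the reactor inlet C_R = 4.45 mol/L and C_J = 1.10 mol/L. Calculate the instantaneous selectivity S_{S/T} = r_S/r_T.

S_{S/T} = r_S/r_T = (k₁·C_R^0.5·C_J)/(k₂) = (k₁/k₂)·C_R^0.5·C_J.
= (0.0872×4.450^0.5×1.100) / (1.30) = 0.2023/1.300 = 0.156.
Since the desired path is higher order in R, keeping C_R high (PFR or concentrated feed) favours S.

0.156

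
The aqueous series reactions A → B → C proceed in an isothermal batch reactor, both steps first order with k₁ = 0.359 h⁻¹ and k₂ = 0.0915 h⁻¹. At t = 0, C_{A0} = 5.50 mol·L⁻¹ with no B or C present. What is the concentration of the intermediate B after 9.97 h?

Solving the coupled first-order balances gives C_B(t) = [k₁/(k₂−k₁)]·C_{A0}·(e^(−k₁t) − e^(−k₂t)).
e^(−k₁t) = e^(−0.359×9.97) = e^(−3.579) = 0.02790; e^(−k₂t) = e^(−0.9123) = 0.4016.
C_B = 0.359×5.50/(0.0915−0.359) × (0.02790−0.4016) = (-7.381)×(-0.3737) = 2.759 mol·L⁻¹.

2.76 mol·L⁻¹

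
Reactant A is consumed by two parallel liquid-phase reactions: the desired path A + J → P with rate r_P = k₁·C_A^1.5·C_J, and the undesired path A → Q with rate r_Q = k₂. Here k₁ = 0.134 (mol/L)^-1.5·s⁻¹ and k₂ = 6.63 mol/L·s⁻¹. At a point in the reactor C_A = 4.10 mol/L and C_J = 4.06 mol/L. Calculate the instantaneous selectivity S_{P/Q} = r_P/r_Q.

S_{P/Q} = r_P/r_Q = (k₁·C_A^1.5·C_J)/(k₂) = (k₁/k₂)·C_A^1.5·C_J.
= (0.134×4.100^1.5×4.060) / (6.63) = 4.517/6.630 = 0.681.

0.681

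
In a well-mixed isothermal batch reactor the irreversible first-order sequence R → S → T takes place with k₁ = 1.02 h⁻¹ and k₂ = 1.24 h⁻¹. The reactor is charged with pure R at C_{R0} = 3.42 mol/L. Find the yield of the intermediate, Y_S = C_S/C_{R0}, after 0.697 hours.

0.324

For first-order series with pure R initially, C_S(t) = k₁C_{R0}/(k₂−k₁)·(e^(−k₁t) − e^(−k₂t)).
e^(−k₁t) = e^(−1.02×0.697) = e^(−0.7109) = 0.4912; e^(−k₂t) = e^(−0.8643) = 0.4214.
C_S = 1.02×3.42/(1.24−1.02) × (0.4912−0.4214) = 15.86×0.06983 = 1.107 mol/L.
Y_S = C_S/C_{R0} = 1.107/3.42 = 0.324.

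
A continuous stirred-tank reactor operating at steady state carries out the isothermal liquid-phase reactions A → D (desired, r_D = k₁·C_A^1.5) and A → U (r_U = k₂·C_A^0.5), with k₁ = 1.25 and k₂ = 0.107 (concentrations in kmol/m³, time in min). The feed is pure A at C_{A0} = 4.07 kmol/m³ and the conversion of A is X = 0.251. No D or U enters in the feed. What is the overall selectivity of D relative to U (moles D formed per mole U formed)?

Exit C_A = C_{A0}(1−X) = 4.07×0.749 = 3.048 kmol/m³.
A CSTR operates uniformly at the exit composition, giving r_D = 6.653 and r_U = 0.1868 (each k·C_A^n at C_A = 3.048).
Overall selectivity = C_D/C_U = r_Dτ/(r_Uτ) = r_D/r_U = 35.6.

35.6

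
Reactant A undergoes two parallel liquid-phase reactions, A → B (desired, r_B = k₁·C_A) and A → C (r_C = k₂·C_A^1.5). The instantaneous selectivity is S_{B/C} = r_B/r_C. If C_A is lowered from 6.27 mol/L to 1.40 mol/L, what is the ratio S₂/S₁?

2.12

S_{B/C} = (k₁/k₂)·C_A^-0.5, so S₂/S₁ = (C_{A,2}/C_{A,1})^-0.5.
= (1.40/6.27)^(-0.5) = (0.2233)^(-0.5) = 2.12.
Selectivity toward B rises as C_A falls — low-concentration operation is favoured.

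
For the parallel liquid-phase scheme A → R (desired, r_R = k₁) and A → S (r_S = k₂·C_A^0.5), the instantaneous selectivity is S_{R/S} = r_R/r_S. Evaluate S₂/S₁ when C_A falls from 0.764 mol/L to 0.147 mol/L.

2.28

S_{R/S} = (k₁/k₂)·C_A^-0.5, so S₂/S₁ = (C_{A,2}/C_{A,1})^-0.5.
= (0.147/0.764)^(-0.5) = (0.1924)^(-0.5) = 2.28.
Selectivity toward R rises as C_A falls — low-concentration operation is favoured.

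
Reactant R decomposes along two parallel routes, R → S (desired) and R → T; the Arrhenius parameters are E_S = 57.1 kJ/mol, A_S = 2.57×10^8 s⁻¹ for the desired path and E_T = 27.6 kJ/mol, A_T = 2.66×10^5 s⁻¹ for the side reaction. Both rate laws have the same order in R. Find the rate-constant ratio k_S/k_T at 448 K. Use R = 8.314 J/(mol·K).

0.351

With equal orders, S_{S/T} = k_S/k_T = (A_S/A_T)·exp[(E_T−E_S)/(RT)].
(E_T−E_S)/(RT) = (27.6−57.1)×10³/(8.314×448) = -29500/3725 = -7.920.
k_S/k_T = (2.57×10^8/2.66×10^5)·exp(-7.920) = 966.2 × 3.633×10^-4 = 0.351.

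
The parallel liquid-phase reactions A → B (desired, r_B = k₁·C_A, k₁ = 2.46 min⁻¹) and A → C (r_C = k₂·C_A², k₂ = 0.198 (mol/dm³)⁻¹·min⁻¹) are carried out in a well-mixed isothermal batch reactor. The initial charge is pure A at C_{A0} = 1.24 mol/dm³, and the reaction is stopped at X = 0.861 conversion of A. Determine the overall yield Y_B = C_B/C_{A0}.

0.815

C_A = C_{A0}(1−X) = 0.1724 mol/dm³.
Along a PFR/batch, dC_B/dC_A = −r_B/(r_B+r_C) = −k₁/(k₁+k₂·C_A).
Integrating from C_{A0} to C_A: C_B = (2.46/0.198)·ln[(2.46+0.198·1.24)/(2.46+0.198·0.172)] = 12.42·ln(2.706/2.494) = 1.011 mol/dm³.
Y_B = C_B/C_{A0} = 1.011/1.24 = 0.815.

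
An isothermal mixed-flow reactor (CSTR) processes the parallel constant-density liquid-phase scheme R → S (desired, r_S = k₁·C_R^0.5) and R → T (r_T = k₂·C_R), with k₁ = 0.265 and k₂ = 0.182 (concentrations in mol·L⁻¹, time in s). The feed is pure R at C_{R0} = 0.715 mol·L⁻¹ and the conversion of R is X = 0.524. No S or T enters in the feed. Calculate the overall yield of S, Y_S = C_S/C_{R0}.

0.374

Exit C_R = C_{R0}(1−X) = 0.715×0.476 = 0.3403 mol·L⁻¹.
Rates in a CSTR are evaluated at the outlet concentration: r_S = 0.265×0.3403^0.5 = 0.1546, r_T = 0.182×0.3403 = 0.06194.
Fraction of consumed R going to S: r_S/(r_S+r_T) = 0.7139.
C_S = 0.7139·C_{R0}·X = 0.7139×0.715×0.524 = 0.267 mol·L⁻¹; Y_S = C_S/C_{R0} = 0.374.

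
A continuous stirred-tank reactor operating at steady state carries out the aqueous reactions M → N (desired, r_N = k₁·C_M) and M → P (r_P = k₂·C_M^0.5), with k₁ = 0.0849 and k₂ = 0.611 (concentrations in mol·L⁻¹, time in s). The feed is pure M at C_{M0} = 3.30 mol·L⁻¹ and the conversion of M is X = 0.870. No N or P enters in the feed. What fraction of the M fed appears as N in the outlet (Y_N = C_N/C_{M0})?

0.0726

Exit C_M = C_{M0}(1−X) = 3.30×0.130 = 0.4290 mol·L⁻¹.
A CSTR operates uniformly at the exit composition, giving r_N = 0.03642 and r_P = 0.4002 (each k·C_M^n at C_M = 0.4290).
Fraction of consumed M going to N: r_N/(r_N+r_P) = 0.08342.
C_N = 0.08342·C_{M0}·X = 0.08342×3.30×0.870 = 0.239 mol·L⁻¹; Y_N = C_N/C_{M0} = 0.0726.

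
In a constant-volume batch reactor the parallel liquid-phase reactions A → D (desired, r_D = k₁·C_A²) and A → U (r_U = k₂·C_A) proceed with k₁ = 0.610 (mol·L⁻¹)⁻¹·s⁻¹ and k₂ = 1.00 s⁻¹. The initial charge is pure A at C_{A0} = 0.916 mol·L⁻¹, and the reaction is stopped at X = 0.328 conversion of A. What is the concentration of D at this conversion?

0.0954 mol·L⁻¹

C_A = C_{A0}(1−X) = 0.6156 mol·L⁻¹.
Along a PFR/batch, dC_U/dC_A = −r_U/(r_D+r_U) = −k₂/(k₂+k₁·C_A).
Integrating from C_{A0} to C_A: C_U = (1.00/0.610)·ln[(1.00+0.610·0.916)/(1.00+0.610·0.616)] = 1.639·ln(1.559/1.375) = 0.2051 mol·L⁻¹.
Then C_D = (C_{A0}−C_A) − C_U = 0.3004 − 0.2051 = 0.09539 mol·L⁻¹.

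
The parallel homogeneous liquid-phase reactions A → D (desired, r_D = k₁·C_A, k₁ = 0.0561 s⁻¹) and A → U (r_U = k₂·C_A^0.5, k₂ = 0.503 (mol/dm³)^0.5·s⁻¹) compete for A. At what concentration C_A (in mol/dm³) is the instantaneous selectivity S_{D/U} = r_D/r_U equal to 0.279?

S_{D/U} = (k₁/k₂)·C_A^0.5 ⇒ C_A = (S·k₂/k₁)^(2).
= (0.279×0.503/0.0561)^(2) = (2.502)^(2) = 6.26 mol/dm³.

6.26 mol/dm³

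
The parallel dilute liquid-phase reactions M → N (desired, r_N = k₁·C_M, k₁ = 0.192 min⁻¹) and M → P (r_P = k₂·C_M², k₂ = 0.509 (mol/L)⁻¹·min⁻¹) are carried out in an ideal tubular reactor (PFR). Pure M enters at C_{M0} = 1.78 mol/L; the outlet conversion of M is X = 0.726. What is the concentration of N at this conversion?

0.345 mol/L

C_M = C_{M0}(1−X) = 0.4877 mol/L.
Along a PFR/batch, dC_N/dC_M = −r_N/(r_N+r_P) = −k₁/(k₁+k₂·C_M).
Integrating from C_{M0} to C_M: C_N = (0.192/0.509)·ln[(0.192+0.509·1.78)/(0.192+0.509·0.488)] = 0.3772·ln(1.098/0.4402) = 0.3447 mol/L.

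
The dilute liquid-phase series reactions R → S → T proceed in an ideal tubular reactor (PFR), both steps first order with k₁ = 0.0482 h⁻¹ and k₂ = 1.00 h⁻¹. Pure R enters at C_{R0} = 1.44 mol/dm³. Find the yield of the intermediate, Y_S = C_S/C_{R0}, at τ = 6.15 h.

0.0375

Solving the coupled first-order balances gives C_S(τ) = [k₁/(k₂−k₁)]·C_{R0}·(e^(−k₁τ) − e^(−k₂τ)).
e^(−k₁τ) = e^(−0.0482×6.15) = e^(−0.2964) = 0.7435; e^(−k₂τ) = e^(−6.150) = 0.002133.
C_S = 0.0482×1.44/(1.00−0.0482) × (0.7435−0.002133) = 0.07292×0.7413 = 0.05406 mol/dm³.
Y_S = C_S/C_{R0} = 0.05406/1.44 = 0.0375.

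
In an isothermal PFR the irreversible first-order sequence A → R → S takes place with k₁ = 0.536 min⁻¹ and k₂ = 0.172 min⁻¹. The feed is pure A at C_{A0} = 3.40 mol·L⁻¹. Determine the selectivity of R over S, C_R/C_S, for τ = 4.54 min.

1.49

Solving the coupled first-order balances gives C_R(τ) = [k₁/(k₂−k₁)]·C_{A0}·(e^(−k₁τ) − e^(−k₂τ)).
e^(−k₁τ) = e^(−0.536×4.54) = e^(−2.433) = 0.08773; e^(−k₂τ) = e^(−0.7809) = 0.4580.
C_R = 0.536×3.40/(0.172−0.536) × (0.08773−0.4580) = (-5.007)×(-0.3703) = 1.854 mol·L⁻¹.
C_A = C_{A0}e^(−k₁τ) = 0.2983 mol·L⁻¹, so C_S = C_{A0}−C_A−C_R = 1.248 mol·L⁻¹; C_R/C_S = 1.49.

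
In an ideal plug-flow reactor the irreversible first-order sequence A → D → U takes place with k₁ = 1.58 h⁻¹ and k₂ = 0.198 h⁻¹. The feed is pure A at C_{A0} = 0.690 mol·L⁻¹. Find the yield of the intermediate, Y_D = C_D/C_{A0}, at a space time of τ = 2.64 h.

The intermediate concentration in a first-order A→B→C sequence is C_D = k₁C_{A0}(e^(−k₁τ) − e^(−k₂τ))/(k₂−k₁).
e^(−k₁τ) = e^(−1.58×2.64) = e^(−4.171) = 0.01543; e^(−k₂τ) = e^(−0.5227) = 0.5929.
C_D = 1.58×0.690/(0.198−1.58) × (0.01543−0.5929) = (-0.7889)×(-0.5775) = 0.4555 mol·L⁻¹.
Y_D = C_D/C_{A0} = 0.4555/0.690 = 0.660.

0.660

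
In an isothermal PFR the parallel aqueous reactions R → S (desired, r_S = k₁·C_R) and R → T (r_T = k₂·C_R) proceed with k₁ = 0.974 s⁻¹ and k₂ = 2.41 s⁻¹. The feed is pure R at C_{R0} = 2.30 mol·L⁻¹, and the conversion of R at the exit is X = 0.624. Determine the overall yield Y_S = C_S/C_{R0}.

0.180

C_R = C_{R0}(1−X) = 0.8648 mol·L⁻¹.
Both paths are first order in R, so the instantaneous fraction to S is constant: dC_S/d(−C_R) = k₁/(k₁+k₂) = 0.2878.
C_S = 0.2878·(C_{R0}−C_R) = 0.2878×1.435 = 0.413 mol·L⁻¹.
Y_S = C_S/C_{R0} = 0.4131/2.30 = 0.180.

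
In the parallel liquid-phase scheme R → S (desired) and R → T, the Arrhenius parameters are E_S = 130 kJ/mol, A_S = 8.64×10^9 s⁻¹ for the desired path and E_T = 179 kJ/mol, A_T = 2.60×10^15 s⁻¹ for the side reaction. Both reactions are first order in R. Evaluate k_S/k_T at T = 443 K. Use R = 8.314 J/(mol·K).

k_S/k_T = (A_S/A_T)·exp[−(E_S−E_T)/(RT)] = (A_S/A_T)·exp[(E_T−E_S)/(RT)].
(E_T−E_S)/(RT) = (179−130)×10³/(8.314×443) = 49000/3683 = 13.30.
k_S/k_T = (8.64×10^9/2.60×10^15)·exp(13.30) = 3.323×10^-6 × 5.996×10^5 = 1.99.

1.99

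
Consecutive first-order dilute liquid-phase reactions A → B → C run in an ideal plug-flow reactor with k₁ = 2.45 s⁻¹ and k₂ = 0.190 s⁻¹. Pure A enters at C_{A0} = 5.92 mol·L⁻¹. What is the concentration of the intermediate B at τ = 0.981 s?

4.75 mol·L⁻¹

Solving the coupled first-order balances gives C_B(τ) = [k₁/(k₂−k₁)]·C_{A0}·(e^(−k₁τ) − e^(−k₂τ)).
e^(−k₁τ) = e^(−2.45×0.981) = e^(−2.403) = 0.09041; e^(−k₂τ) = e^(−0.1864) = 0.8299.
C_B = 2.45×5.92/(0.190−2.45) × (0.09041−0.8299) = (-6.418)×(-0.7395) = 4.746 mol·L⁻¹.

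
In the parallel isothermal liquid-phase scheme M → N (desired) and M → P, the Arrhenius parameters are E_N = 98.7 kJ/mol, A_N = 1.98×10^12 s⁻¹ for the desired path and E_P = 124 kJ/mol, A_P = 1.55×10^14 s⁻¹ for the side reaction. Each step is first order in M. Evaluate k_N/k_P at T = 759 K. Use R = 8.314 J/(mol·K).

0.704

Since both paths have the same order in M, the concentration cancels and S_{N/P} = k_N/k_P = (A_N/A_P)·exp[(E_P−E_N)/(RT)].
(E_P−E_N)/(RT) = (124−98.7)×10³/(8.314×759) = 25300/6310 = 4.009.
k_N/k_P = (1.98×10^12/1.55×10^14)·exp(4.009) = 0.01277 × 55.11 = 0.704.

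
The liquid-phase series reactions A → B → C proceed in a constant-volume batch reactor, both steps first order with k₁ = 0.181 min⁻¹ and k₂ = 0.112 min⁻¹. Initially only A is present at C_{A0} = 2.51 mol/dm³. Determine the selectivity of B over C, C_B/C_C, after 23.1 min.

Solving the coupled first-order balances gives C_B(t) = [k₁/(k₂−k₁)]·C_{A0}·(e^(−k₁t) − e^(−k₂t)).
e^(−k₁t) = e^(−0.181×23.1) = e^(−4.181) = 0.01528; e^(−k₂t) = e^(−2.587) = 0.07523.
C_B = 0.181×2.51/(0.112−0.181) × (0.01528−0.07523) = (-6.584)×(-0.05995) = 0.3947 mol/dm³.
C_A = C_{A0}e^(−k₁t) = 0.03836 mol/dm³, so C_C = C_{A0}−C_A−C_B = 2.077 mol/dm³; C_B/C_C = 0.190.

0.190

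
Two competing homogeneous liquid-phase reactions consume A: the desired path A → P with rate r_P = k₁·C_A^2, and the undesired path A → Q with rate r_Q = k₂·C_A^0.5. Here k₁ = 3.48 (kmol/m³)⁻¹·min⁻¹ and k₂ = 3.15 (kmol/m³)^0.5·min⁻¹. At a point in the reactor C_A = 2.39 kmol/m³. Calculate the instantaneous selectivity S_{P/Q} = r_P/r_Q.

S_{P/Q} = r_P/r_Q = (k₁·C_A^2)/(k₂·C_A^0.5) = (k₁/k₂)·C_A^1.5.
= (3.48×2.390^2) / (3.15×2.390^0.5) = 19.88/4.870 = 4.08.
Since the desired path is higher order in A, keeping C_A high (PFR or concentrated feed) favours P.

4.08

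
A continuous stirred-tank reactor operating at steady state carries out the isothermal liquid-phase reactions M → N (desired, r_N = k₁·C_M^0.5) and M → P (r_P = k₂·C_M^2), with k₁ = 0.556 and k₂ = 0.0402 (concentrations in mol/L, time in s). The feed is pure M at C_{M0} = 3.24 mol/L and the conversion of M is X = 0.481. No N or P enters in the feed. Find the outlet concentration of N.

Exit C_M = C_{M0}(1−X) = 3.24×0.519 = 1.682 mol/L.
Rates in a CSTR are evaluated at the outlet concentration: r_N = 0.556×1.682^0.5 = 0.7210, r_P = 0.0402×1.682^2 = 0.1137.
Fraction of consumed M going to N: r_N/(r_N+r_P) = 0.8638.
C_N = 0.8638·C_{M0}·X = 0.8638×3.24×0.481 = 1.35 mol/L.

1.35 mol/L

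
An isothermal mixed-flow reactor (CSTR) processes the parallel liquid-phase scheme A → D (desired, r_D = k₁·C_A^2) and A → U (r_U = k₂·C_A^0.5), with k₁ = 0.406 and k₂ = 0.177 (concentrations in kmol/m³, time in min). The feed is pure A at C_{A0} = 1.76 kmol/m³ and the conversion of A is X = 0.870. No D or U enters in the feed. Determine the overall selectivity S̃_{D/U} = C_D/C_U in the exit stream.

Exit C_A = C_{A0}(1−X) = 1.76×0.130 = 0.2288 kmol/m³.
Rates in a CSTR are evaluated at the outlet concentration: r_D = 0.406×0.2288^2 = 0.02125, r_U = 0.177×0.2288^0.5 = 0.08466.
Overall selectivity = C_D/C_U = r_Dτ/(r_Uτ) = r_D/r_U = 0.251.

0.251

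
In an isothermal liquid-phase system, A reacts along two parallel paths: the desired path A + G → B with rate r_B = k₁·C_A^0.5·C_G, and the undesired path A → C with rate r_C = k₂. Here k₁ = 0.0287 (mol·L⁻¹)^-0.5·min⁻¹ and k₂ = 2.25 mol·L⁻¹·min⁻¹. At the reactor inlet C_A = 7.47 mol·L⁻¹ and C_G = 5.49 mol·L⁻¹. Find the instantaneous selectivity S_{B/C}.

0.191

S_{B/C} = r_B/r_C = (k₁·C_A^0.5·C_G)/(k₂) = (k₁/k₂)·C_A^0.5·C_G.
= (0.0287×7.470^0.5×5.490) / (2.25) = 0.4306/2.250 = 0.191.
Since the desired path is higher order in A, keeping C_A high (PFR or concentrated feed) favours B.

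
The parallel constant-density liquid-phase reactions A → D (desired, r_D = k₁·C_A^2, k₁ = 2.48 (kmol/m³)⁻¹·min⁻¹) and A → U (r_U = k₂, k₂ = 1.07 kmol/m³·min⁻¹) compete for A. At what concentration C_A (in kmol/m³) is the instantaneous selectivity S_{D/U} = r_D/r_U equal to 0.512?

S_{D/U} = (k₁/k₂)·C_A^2 ⇒ C_A = (S·k₂/k₁)^(0.5).
= (0.512×1.07/2.48)^(0.5) = (0.2209)^(0.5) = 0.470 kmol/m³.

0.470 kmol/m³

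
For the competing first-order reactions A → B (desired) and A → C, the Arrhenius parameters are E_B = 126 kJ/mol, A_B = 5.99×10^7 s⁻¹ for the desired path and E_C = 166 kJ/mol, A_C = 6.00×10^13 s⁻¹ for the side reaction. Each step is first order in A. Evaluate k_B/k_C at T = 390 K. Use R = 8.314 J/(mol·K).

Since both paths have the same order in A, the concentration cancels and S_{B/C} = k_B/k_C = (A_B/A_C)·exp[(E_C−E_B)/(RT)].
(E_C−E_B)/(RT) = (166−126)×10³/(8.314×390) = 40000/3242 = 12.34.
k_B/k_C = (5.99×10^7/6.00×10^13)·exp(12.34) = 9.983×10^-7 × 2.278×10^5 = 0.227.

0.227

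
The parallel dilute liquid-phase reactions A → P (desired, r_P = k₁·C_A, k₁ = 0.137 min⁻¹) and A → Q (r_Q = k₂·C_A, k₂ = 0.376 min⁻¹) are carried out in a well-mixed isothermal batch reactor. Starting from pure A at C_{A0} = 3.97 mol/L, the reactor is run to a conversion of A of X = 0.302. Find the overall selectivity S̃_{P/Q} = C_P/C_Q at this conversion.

0.364

C_A = C_{A0}(1−X) = 2.771 mol/L.
Both paths are first order in A, so the instantaneous fraction to P is constant: dC_P/d(−C_A) = k₁/(k₁+k₂) = 0.2671.
C_P = 0.2671·(C_{A0}−C_A) = 0.2671×1.199 = 0.320 mol/L.
C_Q = (C_{A0}−C_A)−C_P = 0.8788 mol/L; S̃_{P/Q} = 0.3202/0.8788 = 0.364.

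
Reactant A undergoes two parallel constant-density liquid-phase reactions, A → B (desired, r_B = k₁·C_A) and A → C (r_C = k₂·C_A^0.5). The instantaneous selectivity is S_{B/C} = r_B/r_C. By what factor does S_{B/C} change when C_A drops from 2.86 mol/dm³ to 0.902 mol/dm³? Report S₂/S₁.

0.562

S_{B/C} = (k₁/k₂)·C_A^0.5, so S₂/S₁ = (C_{A,2}/C_{A,1})^0.5.
= (0.902/2.86)^0.5 = (0.3154)^0.5 = 0.562.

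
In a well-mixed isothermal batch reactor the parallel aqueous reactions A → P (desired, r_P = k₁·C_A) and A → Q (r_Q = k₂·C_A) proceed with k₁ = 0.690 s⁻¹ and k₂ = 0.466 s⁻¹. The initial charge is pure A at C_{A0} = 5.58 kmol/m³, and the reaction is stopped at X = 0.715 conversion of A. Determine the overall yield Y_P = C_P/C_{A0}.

C_A = C_{A0}(1−X) = 1.590 kmol/m³.
Both paths are first order in A, so the instantaneous fraction to P is constant: dC_P/d(−C_A) = k₁/(k₁+k₂) = 0.5969.
C_P = 0.5969·(C_{A0}−C_A) = 0.5969×3.990 = 2.38 kmol/m³.
Y_P = C_P/C_{A0} = 2.381/5.58 = 0.427.

0.427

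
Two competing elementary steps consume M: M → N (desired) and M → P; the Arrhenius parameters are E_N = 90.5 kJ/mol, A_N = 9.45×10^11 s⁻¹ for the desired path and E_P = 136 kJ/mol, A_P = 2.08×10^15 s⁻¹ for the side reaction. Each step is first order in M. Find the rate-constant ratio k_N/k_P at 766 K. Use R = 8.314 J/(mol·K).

With equal orders, S_{N/P} = k_N/k_P = (A_N/A_P)·exp[(E_P−E_N)/(RT)].
(E_P−E_N)/(RT) = (136−90.5)×10³/(8.314×766) = 45500/6369 = 7.145.
k_N/k_P = (9.45×10^11/2.08×10^15)·exp(7.145) = 4.543×10^-4 × 1267 = 0.576.

0.576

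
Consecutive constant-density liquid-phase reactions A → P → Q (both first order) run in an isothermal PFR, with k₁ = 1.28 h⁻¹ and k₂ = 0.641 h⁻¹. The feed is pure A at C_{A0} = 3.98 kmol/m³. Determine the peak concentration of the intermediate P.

1.99 kmol/m³

Evaluating C_P at τ_opt = ln(k₂/k₁)/(k₂−k₁) gives C_{P,max}/C_{A0} = (k₁/k₂)^[k₂/(k₂−k₁)].
= (1.28/0.641)^(0.641/(0.641−1.28)) = (1.997)^(-1.003) = 0.4997.
C_{P,max} = 0.4997×3.98 = 1.99 kmol/m³.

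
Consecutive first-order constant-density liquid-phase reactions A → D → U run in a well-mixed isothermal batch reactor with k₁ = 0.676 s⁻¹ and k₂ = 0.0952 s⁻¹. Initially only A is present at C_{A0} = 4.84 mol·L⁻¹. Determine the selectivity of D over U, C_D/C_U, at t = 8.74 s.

For first-order series with pure A initially, C_D(t) = k₁C_{A0}/(k₂−k₁)·(e^(−k₁t) − e^(−k₂t)).
e^(−k₁t) = e^(−0.676×8.74) = e^(−5.908) = 0.002717; e^(−k₂t) = e^(−0.8320) = 0.4352.
C_D = 0.676×4.84/(0.0952−0.676) × (0.002717−0.4352) = (-5.633)×(-0.4324) = 2.436 mol·L⁻¹.
C_A = C_{A0}e^(−k₁t) = 0.01315 mol·L⁻¹, so C_U = C_{A0}−C_A−C_D = 2.391 mol·L⁻¹; C_D/C_U = 1.02.

1.02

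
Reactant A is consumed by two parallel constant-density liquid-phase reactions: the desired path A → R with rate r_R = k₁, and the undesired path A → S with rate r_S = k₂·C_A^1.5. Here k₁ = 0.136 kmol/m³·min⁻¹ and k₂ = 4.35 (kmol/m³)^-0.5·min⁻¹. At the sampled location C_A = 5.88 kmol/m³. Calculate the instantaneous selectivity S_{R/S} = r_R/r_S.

0.00219

S_{R/S} = r_R/r_S = (k₁)/(k₂·C_A^1.5) = (k₁/k₂)·C_A^-1.5.
= (0.136) / (4.35×5.880^1.5) = 0.1360/62.02 = 0.00219.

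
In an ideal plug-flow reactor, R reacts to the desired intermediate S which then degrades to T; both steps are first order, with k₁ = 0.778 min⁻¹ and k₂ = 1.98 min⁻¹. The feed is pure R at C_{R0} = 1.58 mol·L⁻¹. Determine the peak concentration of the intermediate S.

0.339 mol·L⁻¹

At the optimum, C_{S,max}/C_{R0} = (k₁/k₂)^[k₂/(k₂−k₁)].
= (0.778/1.98)^(1.98/(1.98−0.778)) = (0.3929)^(1.647) = 0.2147.
C_{S,max} = 0.2147×1.58 = 0.339 mol·L⁻¹.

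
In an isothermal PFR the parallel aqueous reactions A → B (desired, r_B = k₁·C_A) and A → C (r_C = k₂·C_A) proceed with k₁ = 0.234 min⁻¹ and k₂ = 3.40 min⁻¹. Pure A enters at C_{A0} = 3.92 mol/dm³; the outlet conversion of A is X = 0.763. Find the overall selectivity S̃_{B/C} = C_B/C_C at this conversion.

0.0688

C_A = C_{A0}(1−X) = 0.9290 mol/dm³.
Both paths are first order in A, so the instantaneous fraction to B is constant: dC_B/d(−C_A) = k₁/(k₁+k₂) = 0.06439.
C_B = 0.06439·(C_{A0}−C_A) = 0.06439×2.991 = 0.193 mol/dm³.
C_C = (C_{A0}−C_A)−C_B = 2.798 mol/dm³; S̃_{B/C} = 0.1926/2.798 = 0.0688.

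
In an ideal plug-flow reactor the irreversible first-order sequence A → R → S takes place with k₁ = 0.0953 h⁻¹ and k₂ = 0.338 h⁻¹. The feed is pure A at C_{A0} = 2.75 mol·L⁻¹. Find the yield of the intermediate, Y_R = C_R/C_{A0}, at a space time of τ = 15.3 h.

Solving the coupled first-order balances gives C_R(τ) = [k₁/(k₂−k₁)]·C_{A0}·(e^(−k₁τ) − e^(−k₂τ)).
e^(−k₁τ) = e^(−0.0953×15.3) = e^(−1.458) = 0.2327; e^(−k₂τ) = e^(−5.171) = 0.005677.
C_R = 0.0953×2.75/(0.338−0.0953) × (0.2327−0.005677) = 1.080×0.2270 = 0.2451 mol·L⁻¹.
Y_R = C_R/C_{A0} = 0.2451/2.75 = 0.0891.

0.0891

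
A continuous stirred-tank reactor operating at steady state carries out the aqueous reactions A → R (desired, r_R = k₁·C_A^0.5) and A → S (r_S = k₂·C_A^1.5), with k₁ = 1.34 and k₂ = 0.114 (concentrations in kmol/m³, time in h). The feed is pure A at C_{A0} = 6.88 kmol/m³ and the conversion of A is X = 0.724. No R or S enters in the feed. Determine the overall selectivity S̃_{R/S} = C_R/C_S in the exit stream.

Exit C_A = C_{A0}(1−X) = 6.88×0.276 = 1.899 kmol/m³.
In a CSTR the entire volume is at exit conditions, so r_R = 1.34×1.899^0.5 = 1.847 and r_S = 0.114×1.899^1.5 = 0.2983.
Overall selectivity = C_R/C_S = r_Rτ/(r_Sτ) = r_R/r_S = 6.19.

6.19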